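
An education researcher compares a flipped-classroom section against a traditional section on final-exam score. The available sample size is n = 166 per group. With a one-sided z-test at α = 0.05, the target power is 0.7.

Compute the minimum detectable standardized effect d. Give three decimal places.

Need Φ(δ − 1.645) = 0.7, so δ = 1.645 + 0.524 = 2.169.
δ = d·√(n/2) ⇒ d = δ/√(n/2) = 2.169/√(166/2) = 0.2381.

d ≈ 0.238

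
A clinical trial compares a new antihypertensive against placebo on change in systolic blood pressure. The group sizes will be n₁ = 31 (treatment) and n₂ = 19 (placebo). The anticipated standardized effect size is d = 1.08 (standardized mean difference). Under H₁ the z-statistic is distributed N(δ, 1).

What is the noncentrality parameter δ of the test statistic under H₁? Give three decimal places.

The noncentrality parameter scales effect size by the design's sample-size factor: δ = d / √(1/n₁ + 1/n₂) = 1.08 / √(1/31 + 1/19) = 3.7068

δ ≈ 3.707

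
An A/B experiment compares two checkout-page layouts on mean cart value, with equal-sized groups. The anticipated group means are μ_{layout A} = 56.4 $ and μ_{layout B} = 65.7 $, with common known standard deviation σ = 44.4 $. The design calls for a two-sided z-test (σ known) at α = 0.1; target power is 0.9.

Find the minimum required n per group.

n = 391 per group

Standardized effect: d = |μ_{layout A} − μ_{layout B}| / σ = |56.4 − 65.7| / 44.4 = 0.2095
For power 0.9 need Φ(δ − z_{0.05}) = 0.9, so δ = z_{0.05} + z_{0.10} = 1.645 + 1.282 = 2.926.
(Ignoring the negligible lower-tail rejection probability gives the usual closed-form inversion.)
δ = d·√(n/2) ⇒ n = 2(δ/d)² = 2 × (2.926 / 0.2095)² = 390.39.
Rounding up, n = 391 per group.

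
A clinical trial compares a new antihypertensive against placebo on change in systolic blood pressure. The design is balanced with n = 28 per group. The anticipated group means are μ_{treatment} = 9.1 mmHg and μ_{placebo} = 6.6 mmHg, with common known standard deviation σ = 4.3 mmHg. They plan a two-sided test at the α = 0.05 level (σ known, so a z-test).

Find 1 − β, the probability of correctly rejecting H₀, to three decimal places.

Standardized effect: d = |μ_{treatment} − μ_{placebo}| / σ = |9.1 − 6.6| / 4.3 = 0.5814
Noncentrality parameter: δ = d·√(n/2) = 0.5814 × √(28/2) = 2.1754
Critical value for a two-sided test at α = 0.05: z_{α/2} = 1.960.
Power = Φ(δ − 1.960) + Φ(−δ − 1.960) = Φ(0.215) + Φ(-4.135) = 0.5853 + 0.0000 = 0.5853.

Power ≈ 0.585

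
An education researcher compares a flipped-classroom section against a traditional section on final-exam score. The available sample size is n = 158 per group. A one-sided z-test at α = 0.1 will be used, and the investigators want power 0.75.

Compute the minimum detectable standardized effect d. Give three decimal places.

d ≈ 0.220

Required noncentrality: δ = z_{0.1} + z_{0.25} = 1.282 + 0.674 = 1.956.
δ = d·√(n/2) ⇒ d = δ/√(n/2) = 1.956/√(158/2) = 0.2201.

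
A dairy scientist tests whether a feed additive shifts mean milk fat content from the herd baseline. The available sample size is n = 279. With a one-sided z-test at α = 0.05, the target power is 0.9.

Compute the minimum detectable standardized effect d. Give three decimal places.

d ≈ 0.175

Need Φ(δ − 1.645) = 0.9, so δ = 1.645 + 1.282 = 2.926.
δ = d·√n ⇒ d = δ/√n = 2.926/√279 = 0.1752.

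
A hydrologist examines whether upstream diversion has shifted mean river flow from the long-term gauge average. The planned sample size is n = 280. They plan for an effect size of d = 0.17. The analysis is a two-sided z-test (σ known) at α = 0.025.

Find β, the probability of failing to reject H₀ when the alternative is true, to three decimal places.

Noncentrality parameter: δ = d·√n = 0.17 × √280 = 2.8446
Two-sided α = 0.025 → critical value z_{0.0125} = 2.241.
Power = Φ(δ − 2.241) + Φ(−δ − 2.241) = Φ(0.603) + Φ(-5.086) = 0.7268 + 0.0000 = 0.7268.
Type II error: β = 1 − power = 1 − 0.7268 = 0.2732.

β ≈ 0.273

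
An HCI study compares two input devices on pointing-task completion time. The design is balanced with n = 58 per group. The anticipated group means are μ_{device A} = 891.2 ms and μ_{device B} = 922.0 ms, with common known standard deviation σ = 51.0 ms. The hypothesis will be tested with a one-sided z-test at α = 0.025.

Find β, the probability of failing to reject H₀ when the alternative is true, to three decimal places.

Standardized effect: d = |μ_{device A} − μ_{device B}| / σ = |891.2 − 922.0| / 51.0 = 0.6039
Noncentrality parameter: δ = d·√(n/2) = 0.6039 × √(58/2) = 3.2522
One-sided α = 0.025 → critical value z_{0.025} = 1.960.
Power = Φ(δ − 1.960) = Φ(1.292) = 0.9019.
Type II error: β = 1 − power = 1 − 0.9019 = 0.0981.

β ≈ 0.098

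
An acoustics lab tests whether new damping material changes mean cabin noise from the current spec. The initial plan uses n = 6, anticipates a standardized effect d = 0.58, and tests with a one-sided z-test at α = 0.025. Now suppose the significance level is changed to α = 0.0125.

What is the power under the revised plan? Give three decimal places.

δ = d·√n = 0.58 × √6 = 1.4207 (unchanged). New critical value: z_{0.0125} = 2.241.
Revised power = P(Z > 2.241 − δ) = Φ(-0.821) = 0.2059.

Power ≈ 0.206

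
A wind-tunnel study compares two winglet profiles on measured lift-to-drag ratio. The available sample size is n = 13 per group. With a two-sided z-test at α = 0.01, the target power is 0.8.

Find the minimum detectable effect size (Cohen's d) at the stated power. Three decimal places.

Need Φ(δ − 2.576) = 0.8, so δ = 2.576 + 0.842 = 3.417.
(The second rejection-region term Φ(−δ − z_{α/2}) is negligible and dropped.)
δ = d·√(n/2) ⇒ d = δ/√(n/2) = 3.417/√(13/2) = 1.3404.

d ≈ 1.340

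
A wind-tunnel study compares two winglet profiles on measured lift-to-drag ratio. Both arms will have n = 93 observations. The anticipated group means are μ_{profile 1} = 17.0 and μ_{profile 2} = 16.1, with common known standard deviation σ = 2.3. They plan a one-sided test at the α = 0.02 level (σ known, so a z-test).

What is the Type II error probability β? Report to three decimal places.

β ≈ 0.269

Standardized effect: d = |μ_{profile 1} − μ_{profile 2}| / σ = |17.0 − 16.1| / 2.3 = 0.3913
Noncentrality parameter: δ = d·√(n/2) = 0.3913 × √(93/2) = 2.6683
One-sided α = 0.02 → critical value z_{0.02} = 2.054.
Power = P(Z > 2.054 − δ) = Φ(0.615) = 0.7306.
Type II error: β = 1 − power = 1 − 0.7306 = 0.2694.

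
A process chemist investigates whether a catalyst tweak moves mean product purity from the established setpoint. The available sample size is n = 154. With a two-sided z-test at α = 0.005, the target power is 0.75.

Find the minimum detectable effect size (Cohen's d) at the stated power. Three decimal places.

Required noncentrality: δ = z_{0.0025} + z_{0.25} = 2.807 + 0.674 = 3.482.
(Lower-tail contribution to power is negligible for δ > 0.)
δ = d·√n ⇒ d = δ/√n = 3.482/√154 = 0.2805.

d ≈ 0.281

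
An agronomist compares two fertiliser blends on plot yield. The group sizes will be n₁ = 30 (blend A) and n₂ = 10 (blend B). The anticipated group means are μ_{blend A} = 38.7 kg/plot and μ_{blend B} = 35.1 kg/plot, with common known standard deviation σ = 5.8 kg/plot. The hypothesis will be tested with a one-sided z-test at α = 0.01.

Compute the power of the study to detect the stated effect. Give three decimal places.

Power ≈ 0.265

Standardized effect: d = |μ_{blend A} − μ_{blend B}| / σ = |38.7 − 35.1| / 5.8 = 0.6207
Noncentrality parameter: δ = d / √(1/n₁ + 1/n₂) = 0.6207 / √(1/30 + 1/10) = 1.6998
Critical value for a one-sided test at α = 0.01: z_α = 2.326.
Power = Φ(δ − 2.326) = Φ(-0.627) = 0.2655.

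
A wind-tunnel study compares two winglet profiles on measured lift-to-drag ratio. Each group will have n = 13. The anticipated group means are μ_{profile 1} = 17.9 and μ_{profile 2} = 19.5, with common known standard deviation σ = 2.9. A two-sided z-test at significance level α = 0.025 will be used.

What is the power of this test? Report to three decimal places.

Standardized effect: d = |μ_{profile 1} − μ_{profile 2}| / σ = |17.9 − 19.5| / 2.9 = 0.5517
Noncentrality parameter: δ = d·√(n/2) = 0.5517 × √(13/2) = 1.4066
Two-sided α = 0.025 → critical value z_{0.0125} = 2.241.
Power = Φ(δ − 2.241) + Φ(−δ − 2.241) = Φ(-0.835) + Φ(-3.648) = 0.2019 + 0.0001 = 0.2021.

Power ≈ 0.202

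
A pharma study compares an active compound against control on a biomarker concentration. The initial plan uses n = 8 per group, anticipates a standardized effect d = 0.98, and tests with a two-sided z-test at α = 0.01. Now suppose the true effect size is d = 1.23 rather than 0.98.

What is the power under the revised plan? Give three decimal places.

With d = 1.23: δ = d·√(n/2) = 1.23 × √(8/2) = 2.4600. Critical value z_{0.005} = 2.576.
Revised power = Φ(δ − 2.576) + Φ(−δ − 2.576) = Φ(-0.116) + Φ(-5.036) = 0.4539 + 0.0000 = 0.4539.

Power ≈ 0.454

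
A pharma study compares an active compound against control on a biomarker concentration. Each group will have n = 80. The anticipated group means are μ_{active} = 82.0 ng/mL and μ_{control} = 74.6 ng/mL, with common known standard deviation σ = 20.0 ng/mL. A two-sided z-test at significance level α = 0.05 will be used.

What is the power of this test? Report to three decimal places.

Power ≈ 0.648

Standardized effect: d = |μ_{active} − μ_{control}| / σ = |82.0 − 74.6| / 20.0 = 0.3700
Noncentrality parameter: δ = d·√(n/2) = 0.3700 × √(80/2) = 2.3401
Two-sided α = 0.05 → critical value z_{0.025} = 1.960.
Power = Φ(δ − 1.960) + Φ(−δ − 1.960) = Φ(0.380) + Φ(-4.300) = 0.6481 + 0.0000 = 0.6481.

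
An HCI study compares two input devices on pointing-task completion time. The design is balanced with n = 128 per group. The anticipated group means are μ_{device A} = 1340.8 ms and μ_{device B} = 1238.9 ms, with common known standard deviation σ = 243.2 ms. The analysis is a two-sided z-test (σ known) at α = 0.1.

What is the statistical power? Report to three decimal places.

Power ≈ 0.956

Standardized effect: d = |μ_{device A} − μ_{device B}| / σ = |1340.8 − 1238.9| / 243.2 = 0.4190
Noncentrality parameter: δ = d·√(n/2) = 0.4190 × √(128/2) = 3.3520
Critical value for a two-sided test at α = 0.1: z_{α/2} = 1.645.
Power = Φ(δ − 1.645) + Φ(−δ − 1.645) = Φ(1.707) + Φ(-4.997) = 0.9561 + 0.0000 = 0.9561.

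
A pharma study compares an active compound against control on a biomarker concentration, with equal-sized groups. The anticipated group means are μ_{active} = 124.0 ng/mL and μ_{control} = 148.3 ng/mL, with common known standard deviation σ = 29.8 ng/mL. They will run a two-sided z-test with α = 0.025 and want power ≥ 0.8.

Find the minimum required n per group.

n = 29 per group

Standardized effect: d = |μ_{active} − μ_{control}| / σ = |124.0 − 148.3| / 29.8 = 0.8154
For power 0.8 need Φ(δ − z_{0.0125}) = 0.8, so δ = z_{0.0125} + z_{0.20} = 2.241 + 0.842 = 3.083.
(The Φ(−δ − z_{α/2}) term is vanishingly small for δ > 0 and is dropped in the standard sample-size formula.)
δ = d·√(n/2) ⇒ n = 2(δ/d)² = 2 × (3.083 / 0.8154)² = 28.59.
Rounding up, n = 29 per group.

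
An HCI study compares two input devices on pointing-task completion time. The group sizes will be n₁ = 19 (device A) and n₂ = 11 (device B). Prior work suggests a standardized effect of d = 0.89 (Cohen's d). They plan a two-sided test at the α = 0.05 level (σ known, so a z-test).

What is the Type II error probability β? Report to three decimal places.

Noncentrality parameter: δ = d / √(1/n₁ + 1/n₂) = 0.89 / √(1/19 + 1/11) = 2.3491
Two-sided α = 0.05 → critical value z_{0.025} = 1.960.
Power = Φ(δ − 1.960) + Φ(−δ − 1.960) = Φ(0.389) + Φ(-4.309) = 0.6514 + 0.0000 = 0.6514.
Type II error: β = 1 − power = 1 − 0.6514 = 0.3486.

β ≈ 0.349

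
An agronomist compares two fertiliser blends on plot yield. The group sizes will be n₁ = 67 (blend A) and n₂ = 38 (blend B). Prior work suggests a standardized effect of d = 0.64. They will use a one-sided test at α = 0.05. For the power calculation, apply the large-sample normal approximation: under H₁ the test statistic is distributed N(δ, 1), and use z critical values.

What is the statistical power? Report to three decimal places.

Power ≈ 0.934

Noncentrality parameter: δ = d / √(1/n₁ + 1/n₂) = 0.64 / √(1/67 + 1/38) = 3.1515
One-sided α = 0.05 → critical value z_{0.05} = 1.645.
Power = P(Z > 1.645 − δ) = Φ(1.507) = 0.9340.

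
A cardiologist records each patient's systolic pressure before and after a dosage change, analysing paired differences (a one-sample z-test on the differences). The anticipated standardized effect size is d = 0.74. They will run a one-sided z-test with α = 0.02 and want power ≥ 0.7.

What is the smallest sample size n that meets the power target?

n = 13

Set Φ(δ − 2.054) = 0.7; then δ − 2.054 = Φ⁻¹(0.7) = 0.524, giving δ = 2.578.
δ = d·√n ⇒ n = (δ/d)² = (2.578 / 0.74)² = 12.14.
Rounding up, n = 13.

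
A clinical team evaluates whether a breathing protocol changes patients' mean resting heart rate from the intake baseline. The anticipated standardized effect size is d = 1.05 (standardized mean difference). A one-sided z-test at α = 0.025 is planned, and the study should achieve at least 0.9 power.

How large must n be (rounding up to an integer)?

n = 10

For power 0.9 need Φ(δ − z_{0.025}) = 0.9, so δ = z_{0.025} + z_{0.10} = 1.960 + 1.282 = 3.242.
δ = d·√n ⇒ n = (δ/d)² = (3.242 / 1.05)² = 9.53.
Round up to the next whole unit.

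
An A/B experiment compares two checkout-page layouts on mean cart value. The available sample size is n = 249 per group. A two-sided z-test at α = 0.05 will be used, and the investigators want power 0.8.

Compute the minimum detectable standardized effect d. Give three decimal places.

Required noncentrality: δ = z_{0.025} + z_{0.20} = 1.960 + 0.842 = 2.802.
(The second rejection-region term Φ(−δ − z_{α/2}) is negligible and dropped.)
δ = d·√(n/2) ⇒ d = δ/√(n/2) = 2.802/√(249/2) = 0.2511.

d ≈ 0.251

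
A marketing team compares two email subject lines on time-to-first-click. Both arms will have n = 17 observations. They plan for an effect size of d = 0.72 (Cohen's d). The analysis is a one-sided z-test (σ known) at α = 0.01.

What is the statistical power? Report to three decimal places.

Noncentrality parameter: δ = d·√(n/2) = 0.72 × √(17/2) = 2.0991
One-sided α = 0.01 → critical value z_{0.01} = 2.326.
Power = P(Z > 2.326 − δ) = Φ(-0.227) = 0.4101.

Power ≈ 0.410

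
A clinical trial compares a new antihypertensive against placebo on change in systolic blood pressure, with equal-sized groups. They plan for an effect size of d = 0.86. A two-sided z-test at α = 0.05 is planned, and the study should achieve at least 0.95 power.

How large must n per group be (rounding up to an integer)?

Set Φ(δ − 1.960) = 0.95; then δ − 1.960 = Φ⁻¹(0.95) = 1.645, giving δ = 3.605.
(For δ > 0 the lower-tail rejection region contributes negligibly to power, so the one-term inversion is standard.)
δ = d·√(n/2) ⇒ n = 2(δ/d)² = 2 × (3.605 / 0.86)² = 35.14.
Rounding up, n = 36 per group.

n = 36 per group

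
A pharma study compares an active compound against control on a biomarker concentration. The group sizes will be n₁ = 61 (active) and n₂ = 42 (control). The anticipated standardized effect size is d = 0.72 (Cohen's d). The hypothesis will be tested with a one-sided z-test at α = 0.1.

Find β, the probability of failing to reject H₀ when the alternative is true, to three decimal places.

β ≈ 0.010

Noncentrality parameter: δ = d / √(1/n₁ + 1/n₂) = 0.72 / √(1/61 + 1/42) = 3.5909
One-sided α = 0.1 → critical value z_{0.1} = 1.282.
Power = P(Z > 1.282 − δ) = Φ(2.309) = 0.9895.
Type II error: β = 1 − power = 1 − 0.9895 = 0.0105.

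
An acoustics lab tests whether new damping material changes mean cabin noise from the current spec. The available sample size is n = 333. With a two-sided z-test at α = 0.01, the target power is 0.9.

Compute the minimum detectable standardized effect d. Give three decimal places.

d ≈ 0.211

Required noncentrality: δ = z_{0.005} + z_{0.10} = 2.576 + 1.282 = 3.857.
(The second rejection-region term Φ(−δ − z_{α/2}) is negligible and dropped.)
δ = d·√n ⇒ d = δ/√n = 3.857/√333 = 0.2114.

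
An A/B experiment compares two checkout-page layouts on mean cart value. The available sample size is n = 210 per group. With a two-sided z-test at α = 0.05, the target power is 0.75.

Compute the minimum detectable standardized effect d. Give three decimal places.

Need Φ(δ − 1.960) = 0.75, so δ = 1.960 + 0.674 = 2.634.
(Lower-tail contribution to power is negligible for δ > 0.)
δ = d·√(n/2) ⇒ d = δ/√(n/2) = 2.634/√(210/2) = 0.2571.

d ≈ 0.257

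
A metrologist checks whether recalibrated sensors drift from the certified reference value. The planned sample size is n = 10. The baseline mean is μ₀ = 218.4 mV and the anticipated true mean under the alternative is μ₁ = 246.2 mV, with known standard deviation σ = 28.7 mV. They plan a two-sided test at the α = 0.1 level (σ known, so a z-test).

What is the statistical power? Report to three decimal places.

Power ≈ 0.922

Standardized effect: d = |μ₁ − μ₀| / σ = |246.2 − 218.4| / 28.7 = 0.9686
Noncentrality parameter: δ = d·√n = 0.9686 × √10 = 3.0631
Two-sided α = 0.1 → critical value z_{0.05} = 1.645.
Power = Φ(δ − 1.645) + Φ(−δ − 1.645) = Φ(1.418) + Φ(-4.708) = 0.9219 + 0.0000 = 0.9219.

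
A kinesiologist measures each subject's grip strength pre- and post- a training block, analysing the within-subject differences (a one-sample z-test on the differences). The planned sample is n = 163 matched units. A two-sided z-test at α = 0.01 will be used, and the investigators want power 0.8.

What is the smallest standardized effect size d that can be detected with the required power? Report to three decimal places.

Required noncentrality: δ = z_{0.005} + z_{0.20} = 2.576 + 0.842 = 3.417.
(Lower-tail contribution to power is negligible for δ > 0.)
δ = d·√n ⇒ d = δ/√n = 3.417/√163 = 0.2677.

d ≈ 0.268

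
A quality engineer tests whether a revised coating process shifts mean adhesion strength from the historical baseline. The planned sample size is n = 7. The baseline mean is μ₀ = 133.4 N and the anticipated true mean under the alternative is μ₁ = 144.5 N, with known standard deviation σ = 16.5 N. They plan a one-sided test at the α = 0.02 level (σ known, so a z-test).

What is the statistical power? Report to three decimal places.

Standardized effect: d = |μ₁ − μ₀| / σ = |144.5 − 133.4| / 16.5 = 0.6727
Noncentrality parameter: λ = d·√n = 0.6727 × √7 = 1.7799
One-sided α = 0.02 → critical value z_{0.02} = 2.054.
Power = P(Z > 2.054 − λ) = Φ(-0.274) = 0.3921.

Power ≈ 0.392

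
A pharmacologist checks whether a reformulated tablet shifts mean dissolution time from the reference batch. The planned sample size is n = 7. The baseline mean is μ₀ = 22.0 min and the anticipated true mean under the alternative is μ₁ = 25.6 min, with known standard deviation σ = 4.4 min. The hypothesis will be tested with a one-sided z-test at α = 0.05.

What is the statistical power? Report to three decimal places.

Power ≈ 0.698

Standardized effect: d = |μ₁ − μ₀| / σ = |25.6 − 22.0| / 4.4 = 0.8182
Noncentrality parameter: δ = d·√n = 0.8182 × √7 = 2.1647
One-sided α = 0.05 → critical value z_{0.05} = 1.645.
Power = P(Z > 1.645 − δ) = Φ(0.520) = 0.6984.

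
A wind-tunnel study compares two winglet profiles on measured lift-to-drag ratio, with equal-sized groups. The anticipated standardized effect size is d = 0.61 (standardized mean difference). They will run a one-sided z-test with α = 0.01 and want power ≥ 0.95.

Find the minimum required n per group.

n = 85 per group

For power 0.95 need Φ(δ − z_{0.01}) = 0.95, so δ = z_{0.01} + z_{0.05} = 2.326 + 1.645 = 3.971.
δ = d·√(n/2) ⇒ n = 2(δ/d)² = 2 × (3.971 / 0.61)² = 84.76.
Round up to the next whole unit.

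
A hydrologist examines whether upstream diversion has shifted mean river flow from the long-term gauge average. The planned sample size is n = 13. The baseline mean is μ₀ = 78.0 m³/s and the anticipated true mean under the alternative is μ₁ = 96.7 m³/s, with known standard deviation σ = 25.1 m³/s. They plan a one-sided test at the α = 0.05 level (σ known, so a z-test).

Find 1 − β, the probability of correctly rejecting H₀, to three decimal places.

Standardized effect: d = |μ₁ − μ₀| / σ = |96.7 − 78.0| / 25.1 = 0.7450
Noncentrality parameter: δ = d·√n = 0.7450 × √13 = 2.6862
One-sided α = 0.05 → critical value z_{0.05} = 1.645.
Power = Φ(δ − 1.645) = Φ(1.041) = 0.8511.

Power ≈ 0.851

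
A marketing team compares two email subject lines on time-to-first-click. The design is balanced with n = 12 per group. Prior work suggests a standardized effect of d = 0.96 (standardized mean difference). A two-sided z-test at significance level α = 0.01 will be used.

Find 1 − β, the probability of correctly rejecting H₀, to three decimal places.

Power ≈ 0.411

Noncentrality parameter: δ = d·√(n/2) = 0.96 × √(12/2) = 2.3515
Critical value for a two-sided test at α = 0.01: z_{α/2} = 2.576.
Power = Φ(δ − 2.576) + Φ(−δ − 2.576) = Φ(-0.224) + Φ(-4.927) = 0.4113 + 0.0000 = 0.4113.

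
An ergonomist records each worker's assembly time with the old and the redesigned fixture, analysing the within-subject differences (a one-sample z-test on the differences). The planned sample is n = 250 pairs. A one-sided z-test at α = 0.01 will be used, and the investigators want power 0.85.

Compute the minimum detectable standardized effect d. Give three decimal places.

Required noncentrality: δ = z_{0.01} + z_{0.15} = 2.326 + 1.036 = 3.363.
δ = d·√n ⇒ d = δ/√n = 3.363/√250 = 0.2127.

d ≈ 0.213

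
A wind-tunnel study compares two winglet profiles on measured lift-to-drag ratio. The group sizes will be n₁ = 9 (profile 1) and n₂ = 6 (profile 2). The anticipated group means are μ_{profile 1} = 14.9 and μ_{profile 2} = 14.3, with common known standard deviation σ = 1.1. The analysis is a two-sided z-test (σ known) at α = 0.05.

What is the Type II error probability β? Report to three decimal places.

β ≈ 0.821

Standardized effect: d = |μ_{profile 1} − μ_{profile 2}| / σ = |14.9 − 14.3| / 1.1 = 0.5455
Noncentrality parameter: δ = d / √(1/n₁ + 1/n₂) = 0.5455 / √(1/9 + 1/6) = 1.0349
Critical value for a two-sided test at α = 0.05: z_{α/2} = 1.960.
Power = Φ(δ − 1.960) + Φ(−δ − 1.960) = Φ(-0.925) + Φ(-2.995) = 0.1775 + 0.0014 = 0.1788.
Type II error: β = 1 − power = 1 − 0.1788 = 0.8212.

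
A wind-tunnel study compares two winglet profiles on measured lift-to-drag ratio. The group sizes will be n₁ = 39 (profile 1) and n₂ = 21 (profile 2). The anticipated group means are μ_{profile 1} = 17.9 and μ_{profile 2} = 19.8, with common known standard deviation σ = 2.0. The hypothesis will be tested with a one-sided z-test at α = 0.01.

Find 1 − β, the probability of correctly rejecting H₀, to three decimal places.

Power ≈ 0.882

Standardized effect: d = |μ_{profile 1} − μ_{profile 2}| / σ = |17.9 − 19.8| / 2.0 = 0.9500
Noncentrality parameter: λ = d / √(1/n₁ + 1/n₂) = 0.9500 / √(1/39 + 1/21) = 3.5099
One-sided α = 0.01 → critical value z_{0.01} = 2.326.
Power = P(Z > 2.326 − λ) = Φ(1.184) = 0.8817.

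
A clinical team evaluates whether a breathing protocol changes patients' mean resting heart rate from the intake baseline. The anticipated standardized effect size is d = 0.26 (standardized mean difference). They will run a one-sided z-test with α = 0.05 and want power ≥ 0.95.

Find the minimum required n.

n = 161

Set Φ(δ − 1.645) = 0.95; then δ − 1.645 = Φ⁻¹(0.95) = 1.645, giving δ = 3.290.
δ = d·√n ⇒ n = (δ/d)² = (3.290 / 0.26)² = 160.09.
Round up to the next whole unit.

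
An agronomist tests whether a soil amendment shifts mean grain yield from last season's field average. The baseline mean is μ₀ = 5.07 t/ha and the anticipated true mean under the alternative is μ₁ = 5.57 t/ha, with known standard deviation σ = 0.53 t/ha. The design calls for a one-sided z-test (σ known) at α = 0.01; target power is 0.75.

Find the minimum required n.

n = 11

Standardized effect: d = |μ₁ − μ₀| / σ = |5.57 − 5.07| / 0.53 = 0.9434
For power 0.75 need Φ(δ − z_{0.01}) = 0.75, so δ = z_{0.01} + z_{0.25} = 2.326 + 0.674 = 3.001.
δ = d·√n ⇒ n = (δ/d)² = (3.001 / 0.9434)² = 10.12.
Rounding up, n = 11.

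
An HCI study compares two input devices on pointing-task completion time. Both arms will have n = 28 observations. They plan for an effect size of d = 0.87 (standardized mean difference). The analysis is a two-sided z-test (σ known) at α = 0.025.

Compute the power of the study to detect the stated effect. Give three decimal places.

Power ≈ 0.845

Noncentrality parameter: δ = d·√(n/2) = 0.87 × √(28/2) = 3.2552
Critical value for a two-sided test at α = 0.025: z_{α/2} = 2.241.
Power = Φ(δ − 2.241) + Φ(−δ − 2.241) = Φ(1.014) + Φ(-5.497) = 0.8447 + 0.0000 = 0.8447.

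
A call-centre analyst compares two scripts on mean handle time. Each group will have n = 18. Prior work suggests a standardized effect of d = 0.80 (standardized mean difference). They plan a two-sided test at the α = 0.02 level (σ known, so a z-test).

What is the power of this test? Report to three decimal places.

Noncentrality parameter: δ = d·√(n/2) = 0.80 × √(18/2) = 2.4000
Critical value for a two-sided test at α = 0.02: z_{α/2} = 2.326.
Power = Φ(δ − 2.326) + Φ(−δ − 2.326) = Φ(0.074) + Φ(-4.726) = 0.5294 + 0.0000 = 0.5294.

Power ≈ 0.529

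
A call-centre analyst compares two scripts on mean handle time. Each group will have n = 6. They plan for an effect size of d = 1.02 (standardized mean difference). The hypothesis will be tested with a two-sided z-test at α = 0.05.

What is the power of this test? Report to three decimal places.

Noncentrality parameter: δ = d·√(n/2) = 1.02 × √(6/2) = 1.7667
Two-sided α = 0.05 → critical value z_{0.025} = 1.960.
Power = Φ(δ − 1.960) + Φ(−δ − 1.960) = Φ(-0.193) + Φ(-3.727) = 0.4234 + 0.0001 = 0.4235.

Power ≈ 0.423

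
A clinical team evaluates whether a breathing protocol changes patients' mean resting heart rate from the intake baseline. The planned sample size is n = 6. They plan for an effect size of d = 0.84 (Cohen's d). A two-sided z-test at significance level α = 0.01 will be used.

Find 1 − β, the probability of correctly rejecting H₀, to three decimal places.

Power ≈ 0.302

Noncentrality parameter: δ = d·√n = 0.84 × √6 = 2.0576
Two-sided α = 0.01 → critical value z_{0.005} = 2.576.
Power = Φ(δ − 2.576) + Φ(−δ − 2.576) = Φ(-0.518) + Φ(-4.633) = 0.3021 + 0.0000 = 0.3021.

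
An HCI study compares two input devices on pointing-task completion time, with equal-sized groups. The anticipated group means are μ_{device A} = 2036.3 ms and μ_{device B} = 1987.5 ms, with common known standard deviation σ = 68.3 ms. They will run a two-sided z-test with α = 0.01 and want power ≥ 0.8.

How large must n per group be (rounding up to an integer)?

Standardized effect: d = |μ_{device A} − μ_{device B}| / σ = |2036.3 − 1987.5| / 68.3 = 0.7145
For power 0.8 need Φ(δ − z_{0.005}) = 0.8, so δ = z_{0.005} + z_{0.20} = 2.576 + 0.842 = 3.417.
(For δ > 0 the lower-tail rejection region contributes negligibly to power, so the one-term inversion is standard.)
δ = d·√(n/2) ⇒ n = 2(δ/d)² = 2 × (3.417 / 0.7145)² = 45.75.
Round up to the next whole unit.

n = 46 per group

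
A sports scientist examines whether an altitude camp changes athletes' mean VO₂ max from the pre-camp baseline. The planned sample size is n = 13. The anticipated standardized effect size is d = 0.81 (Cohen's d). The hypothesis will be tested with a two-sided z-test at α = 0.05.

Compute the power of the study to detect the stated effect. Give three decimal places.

Power ≈ 0.832

Noncentrality parameter: δ = d·√n = 0.81 × √13 = 2.9205
Two-sided α = 0.05 → critical value z_{0.025} = 1.960.
Power = Φ(δ − 1.960) + Φ(−δ − 1.960) = Φ(0.961) + Φ(-4.880) = 0.8316 + 0.0000 = 0.8316.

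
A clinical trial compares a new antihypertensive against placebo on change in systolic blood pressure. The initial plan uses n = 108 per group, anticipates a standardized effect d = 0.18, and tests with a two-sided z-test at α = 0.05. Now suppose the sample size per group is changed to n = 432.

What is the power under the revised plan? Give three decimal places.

With n = 432 per group: δ = d·√(n/2) = 0.18 × √(432/2) = 2.6454. Critical value z_{0.025} = 1.960.
Revised power = Φ(δ − 1.960) + Φ(−δ − 1.960) = Φ(0.685) + Φ(-4.605) = 0.7535 + 0.0000 = 0.7535.

Power ≈ 0.753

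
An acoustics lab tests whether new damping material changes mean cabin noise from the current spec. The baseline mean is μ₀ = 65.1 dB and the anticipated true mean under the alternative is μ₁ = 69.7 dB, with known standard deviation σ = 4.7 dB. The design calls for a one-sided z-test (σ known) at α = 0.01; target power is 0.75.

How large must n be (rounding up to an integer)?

n = 10

Standardized effect: d = |μ₁ − μ₀| / σ = |69.7 − 65.1| / 4.7 = 0.9787
Set Φ(δ − 2.326) = 0.75; then δ − 2.326 = Φ⁻¹(0.75) = 0.674, giving δ = 3.001.
δ = d·√n ⇒ n = (δ/d)² = (3.001 / 0.9787)² = 9.40.
Round up to the next whole unit.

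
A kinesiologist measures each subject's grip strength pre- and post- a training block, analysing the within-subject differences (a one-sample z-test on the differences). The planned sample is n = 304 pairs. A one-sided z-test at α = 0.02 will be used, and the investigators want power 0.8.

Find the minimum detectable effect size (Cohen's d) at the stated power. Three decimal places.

d ≈ 0.166

Need Φ(δ − 2.054) = 0.8, so δ = 2.054 + 0.842 = 2.895.
δ = d·√n ⇒ d = δ/√n = 2.895/√304 = 0.1661.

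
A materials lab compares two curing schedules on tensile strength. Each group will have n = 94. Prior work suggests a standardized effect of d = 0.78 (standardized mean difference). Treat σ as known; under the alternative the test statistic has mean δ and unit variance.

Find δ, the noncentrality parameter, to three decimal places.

δ ≈ 5.347

δ = d·√(n/2) = 0.78 × √(94/2) = 5.3474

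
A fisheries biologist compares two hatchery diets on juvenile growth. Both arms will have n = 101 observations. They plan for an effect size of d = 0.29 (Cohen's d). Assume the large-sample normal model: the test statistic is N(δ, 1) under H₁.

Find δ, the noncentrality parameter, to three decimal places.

δ ≈ 2.061

δ = d·√(n/2) = 0.29 × √(101/2) = 2.0608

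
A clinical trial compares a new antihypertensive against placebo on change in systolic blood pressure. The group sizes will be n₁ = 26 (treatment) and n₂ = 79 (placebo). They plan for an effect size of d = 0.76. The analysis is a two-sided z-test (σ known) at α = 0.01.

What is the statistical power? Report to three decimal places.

Power ≈ 0.784

Noncentrality parameter: δ = d / √(1/n₁ + 1/n₂) = 0.76 / √(1/26 + 1/79) = 3.3614
Critical value for a two-sided test at α = 0.01: z_{α/2} = 2.576.
Power = Φ(δ − 2.576) + Φ(−δ − 2.576) = Φ(0.786) + Φ(-5.937) = 0.7839 + 0.0000 = 0.7839.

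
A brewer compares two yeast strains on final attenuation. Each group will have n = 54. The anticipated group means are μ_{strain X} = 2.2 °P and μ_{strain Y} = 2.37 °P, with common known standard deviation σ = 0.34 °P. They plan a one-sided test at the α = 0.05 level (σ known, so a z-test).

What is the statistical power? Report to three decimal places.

Power ≈ 0.830

Standardized effect: d = |μ_{strain X} − μ_{strain Y}| / σ = |2.2 − 2.37| / 0.34 = 0.5000
Noncentrality parameter: δ = d·√(n/2) = 0.5000 × √(54/2) = 2.5981
Critical value for a one-sided test at α = 0.05: z_α = 1.645.
Power = Φ(δ − 1.645) = Φ(0.953) = 0.8298.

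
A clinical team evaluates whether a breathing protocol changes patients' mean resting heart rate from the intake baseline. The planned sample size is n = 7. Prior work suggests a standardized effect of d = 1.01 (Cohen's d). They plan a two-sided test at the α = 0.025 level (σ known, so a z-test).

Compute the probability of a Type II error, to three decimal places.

Noncentrality parameter: δ = d·√n = 1.01 × √7 = 2.6722
Two-sided α = 0.025 → critical value z_{0.0125} = 2.241.
Power = Φ(δ − 2.241) + Φ(−δ − 2.241) = Φ(0.431) + Φ(-4.914) = 0.6667 + 0.0000 = 0.6667.
Type II error: β = 1 − power = 1 − 0.6667 = 0.3333.

β ≈ 0.333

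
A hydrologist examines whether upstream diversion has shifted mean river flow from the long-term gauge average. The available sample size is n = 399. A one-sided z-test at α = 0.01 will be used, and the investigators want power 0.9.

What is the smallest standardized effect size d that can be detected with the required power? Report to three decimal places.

Need Φ(δ − 2.326) = 0.9, so δ = 2.326 + 1.282 = 3.608.
δ = d·√n ⇒ d = δ/√n = 3.608/√399 = 0.1806.

d ≈ 0.181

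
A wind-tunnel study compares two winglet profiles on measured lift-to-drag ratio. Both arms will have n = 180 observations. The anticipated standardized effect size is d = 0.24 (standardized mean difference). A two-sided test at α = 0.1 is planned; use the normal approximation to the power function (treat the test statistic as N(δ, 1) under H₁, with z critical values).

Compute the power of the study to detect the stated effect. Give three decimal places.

Noncentrality parameter: δ = d·√(n/2) = 0.24 × √(180/2) = 2.2768
Two-sided α = 0.1 → critical value z_{0.05} = 1.645.
Power = Φ(δ − 1.645) + Φ(−δ − 1.645) = Φ(0.632) + Φ(-3.922) = 0.7363 + 0.0000 = 0.7363.

Power ≈ 0.736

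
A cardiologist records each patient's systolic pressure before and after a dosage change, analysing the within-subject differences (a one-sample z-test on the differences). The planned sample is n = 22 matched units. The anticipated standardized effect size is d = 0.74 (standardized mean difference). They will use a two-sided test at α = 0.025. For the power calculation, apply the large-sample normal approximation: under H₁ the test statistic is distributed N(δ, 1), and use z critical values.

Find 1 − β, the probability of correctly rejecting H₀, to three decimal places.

Noncentrality parameter: δ = d·√n = 0.74 × √22 = 3.4709
Critical value for a two-sided test at α = 0.025: z_{α/2} = 2.241.
Power = Φ(δ − 2.241) + Φ(−δ − 2.241) = Φ(1.230) + Φ(-5.712) = 0.8906 + 0.0000 = 0.8906.

Power ≈ 0.891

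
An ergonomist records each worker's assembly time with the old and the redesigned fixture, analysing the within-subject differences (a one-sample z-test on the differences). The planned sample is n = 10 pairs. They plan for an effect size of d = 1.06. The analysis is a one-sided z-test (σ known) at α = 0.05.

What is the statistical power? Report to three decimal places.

Power ≈ 0.956

Noncentrality parameter: δ = d·√n = 1.06 × √10 = 3.3520
One-sided α = 0.05 → critical value z_{0.05} = 1.645.
Power = Φ(δ − 1.645) = Φ(1.707) = 0.9561.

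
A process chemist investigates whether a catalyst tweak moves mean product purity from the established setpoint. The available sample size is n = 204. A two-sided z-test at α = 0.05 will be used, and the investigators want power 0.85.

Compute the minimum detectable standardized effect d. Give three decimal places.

Required noncentrality: δ = z_{0.025} + z_{0.15} = 1.960 + 1.036 = 2.996.
(Lower-tail contribution to power is negligible for δ > 0.)
δ = d·√n ⇒ d = δ/√n = 2.996/√204 = 0.2098.

d ≈ 0.210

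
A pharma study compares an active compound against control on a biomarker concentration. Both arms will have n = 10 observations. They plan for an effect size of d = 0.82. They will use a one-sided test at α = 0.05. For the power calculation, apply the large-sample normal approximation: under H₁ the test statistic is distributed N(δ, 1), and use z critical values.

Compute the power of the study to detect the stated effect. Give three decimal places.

Noncentrality parameter: δ = d·√(n/2) = 0.82 × √(10/2) = 1.8336
Critical value for a one-sided test at α = 0.05: z_α = 1.645.
Power = Φ(δ − 1.645) = Φ(0.189) = 0.5748.

Power ≈ 0.575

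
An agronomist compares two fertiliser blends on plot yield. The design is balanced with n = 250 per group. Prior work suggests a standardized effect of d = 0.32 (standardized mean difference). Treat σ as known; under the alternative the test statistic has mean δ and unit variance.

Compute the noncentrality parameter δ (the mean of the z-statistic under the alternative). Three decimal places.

The noncentrality parameter scales effect size by the design's sample-size factor: δ = d·√(n/2) = 0.32 × √(250/2) = 3.5777

δ ≈ 3.578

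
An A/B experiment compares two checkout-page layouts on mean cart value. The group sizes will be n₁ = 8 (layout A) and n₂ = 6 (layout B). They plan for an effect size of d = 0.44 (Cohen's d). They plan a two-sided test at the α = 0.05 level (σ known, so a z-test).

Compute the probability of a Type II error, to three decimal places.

Noncentrality parameter: δ = d / √(1/n₁ + 1/n₂) = 0.44 / √(1/8 + 1/6) = 0.8147
Critical value for a two-sided test at α = 0.05: z_{α/2} = 1.960.
Power = Φ(δ − 1.960) + Φ(−δ − 1.960) = Φ(-1.145) + Φ(-2.775) = 0.1261 + 0.0028 = 0.1288.
Type II error: β = 1 − power = 1 − 0.1288 = 0.8712.

β ≈ 0.871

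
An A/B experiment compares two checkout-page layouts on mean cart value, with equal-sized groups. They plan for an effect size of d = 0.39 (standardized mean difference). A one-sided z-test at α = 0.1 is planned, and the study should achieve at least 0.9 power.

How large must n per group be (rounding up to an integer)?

n = 87 per group

Set Φ(δ − 1.282) = 0.9; then δ − 1.282 = Φ⁻¹(0.9) = 1.282, giving δ = 2.563.
δ = d·√(n/2) ⇒ n = 2(δ/d)² = 2 × (2.563 / 0.39)² = 86.38.
Rounding up, n = 87 per group.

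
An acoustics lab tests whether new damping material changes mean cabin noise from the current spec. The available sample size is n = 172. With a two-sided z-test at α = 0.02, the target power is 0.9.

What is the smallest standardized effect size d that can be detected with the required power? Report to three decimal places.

d ≈ 0.275

Required noncentrality: δ = z_{0.01} + z_{0.10} = 2.326 + 1.282 = 3.608.
(The second rejection-region term Φ(−δ − z_{α/2}) is negligible and dropped.)
δ = d·√n ⇒ d = δ/√n = 3.608/√172 = 0.2751.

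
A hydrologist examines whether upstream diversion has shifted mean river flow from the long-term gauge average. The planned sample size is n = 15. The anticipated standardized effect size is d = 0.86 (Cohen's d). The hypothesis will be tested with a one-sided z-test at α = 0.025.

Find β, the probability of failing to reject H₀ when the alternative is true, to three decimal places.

Noncentrality parameter: δ = d·√n = 0.86 × √15 = 3.3308
One-sided α = 0.025 → critical value z_{0.025} = 1.960.
Power = P(Z > 1.960 − δ) = Φ(1.371) = 0.9148.
Type II error: β = 1 − power = 1 − 0.9148 = 0.0852.

β ≈ 0.085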